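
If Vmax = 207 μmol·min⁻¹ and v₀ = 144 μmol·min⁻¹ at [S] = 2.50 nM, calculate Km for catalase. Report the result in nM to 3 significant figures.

1.09 nM

v/Vmax = 144/207 = 0.6957 = [S]/(Km+[S]).
So Km + [S] = [S]/0.6957 = 3.594 nM, giving Km = 3.594 − 2.50 = 1.09 nM.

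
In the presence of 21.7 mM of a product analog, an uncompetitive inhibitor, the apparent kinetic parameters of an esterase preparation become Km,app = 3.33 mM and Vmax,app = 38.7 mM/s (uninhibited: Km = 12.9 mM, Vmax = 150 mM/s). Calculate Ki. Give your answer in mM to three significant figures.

7.55 mM

Uncompetitive: Vmax,app = Vmax/α (and Km,app = Km/α) with α = 1 + [I]/Ki.
α = Vmax/Vmax,app = 150/38.7 = 3.876.
Ki = [I]/(α − 1) = 21.7/2.876 = 7.55 mM.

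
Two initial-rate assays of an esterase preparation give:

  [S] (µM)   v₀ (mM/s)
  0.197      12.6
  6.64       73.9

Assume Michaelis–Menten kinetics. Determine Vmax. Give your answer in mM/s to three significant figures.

86.8 mM/s

In reciprocal form, 1/v = (Km/Vmax)·(1/[S]) + 1/Vmax. The two points give (1/[S], 1/v) = (5.076, 0.07937) and (0.1506, 0.01353).
Slope = (0.07937 − 0.01353)/(5.076 − 0.1506) = 0.01337; intercept = 0.07937 − 0.01337×5.076 = 0.01152.
Vmax = 1/intercept = 86.8 mM/s; Km = slope × Vmax = 0.01337 × 86.8 = 1.16 µM.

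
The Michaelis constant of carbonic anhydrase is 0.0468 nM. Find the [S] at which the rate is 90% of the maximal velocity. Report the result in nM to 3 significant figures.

0.421 nM

v/Vmax = [S]/(Km+[S]) = 0.9, so [S] = Km·0.9/(1 − 0.9) = 0.0468 × 9.000.
[S] = 0.421 nM.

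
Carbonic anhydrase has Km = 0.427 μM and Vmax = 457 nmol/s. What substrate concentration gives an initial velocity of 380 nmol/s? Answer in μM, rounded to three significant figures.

Rearranging v = Vmax[S]/(Km+[S]) gives [S] = Km·v/(Vmax − v).
[S] = 0.427 × 380 / (457 − 380) = 162.3/77.00 = 2.11 μM.

2.11 μM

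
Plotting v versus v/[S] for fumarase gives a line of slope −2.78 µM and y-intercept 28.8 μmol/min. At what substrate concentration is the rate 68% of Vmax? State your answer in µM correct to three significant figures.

5.91 µM

The Eadie–Hofstee slope gives Km = 2.78 µM (slope = −Km).
v/Vmax = [S]/(Km+[S]) = 0.68 ⇒ [S] = Km·0.68/(1−0.68) = 2.78 × 2.125 = 5.91 µM.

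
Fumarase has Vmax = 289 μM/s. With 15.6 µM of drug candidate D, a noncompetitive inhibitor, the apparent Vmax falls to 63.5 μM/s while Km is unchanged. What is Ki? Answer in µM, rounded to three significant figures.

Noncompetitive: Vmax,app = Vmax/α with α = 1 + [I]/Ki.
α = Vmax/Vmax,app = 289/63.5 = 4.551.
Since α = 1 + [I]/Ki, [I]/Ki = 4.551 − 1 = 3.551 and Ki = 15.6/3.551 = 4.39 µM.

4.39 µM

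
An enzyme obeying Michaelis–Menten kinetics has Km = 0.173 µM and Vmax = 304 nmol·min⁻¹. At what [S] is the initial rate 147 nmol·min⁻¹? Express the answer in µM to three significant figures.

Rearranging v = Vmax[S]/(Km+[S]) gives [S] = Km·v/(Vmax − v).
[S] = 0.173 × 147 / (304 − 147) = 25.43/157.0 = 0.162 µM.

0.162 µM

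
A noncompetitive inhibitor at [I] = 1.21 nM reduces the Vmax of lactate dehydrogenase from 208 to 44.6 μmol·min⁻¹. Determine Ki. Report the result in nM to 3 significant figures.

0.330 nM

Noncompetitive: Vmax,app = Vmax/α with α = 1 + [I]/Ki.
α = Vmax/Vmax,app = 208/44.6 = 4.664.
Ki = [I]/(α − 1) = 1.21/3.664 = 0.330 nM.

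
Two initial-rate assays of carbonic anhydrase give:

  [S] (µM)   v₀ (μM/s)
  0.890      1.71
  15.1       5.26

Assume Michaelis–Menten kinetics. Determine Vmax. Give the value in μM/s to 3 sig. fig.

From v = Vmax[S]/(Km+[S]), each point gives Vmax = v(Km+[S])/[S].
Equating: 1.71(Km+0.890)/0.890 = 5.26(Km+15.1)/15.1.
1.921·Km + 1.71 = 0.3483·Km + 5.26, so (1.921 − 0.3483)·Km = 5.26 − 1.71.
Km = 3.550/1.573 = 2.26 µM; then Vmax = 1.71(2.26+0.890)/0.890 = 6.05 μM/s.

6.05 μM/s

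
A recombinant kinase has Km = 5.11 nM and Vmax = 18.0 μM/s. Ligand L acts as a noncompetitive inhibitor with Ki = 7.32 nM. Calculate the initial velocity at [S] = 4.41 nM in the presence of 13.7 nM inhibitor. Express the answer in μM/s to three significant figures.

α = 1 + [I]/Ki = 1 + 13.7/7.32 = 2.872.
For a noncompetitive inhibitor, Vmax is reduced to Vmax/α while Km is unchanged: Km,app = 5.11 nM, Vmax,app = 6.27 μM/s.
v = Vmax,app·[S]/(Km,app + [S]) = 6.27 × 4.41/(5.11 + 4.41) = 2.90 μM/s.

2.90 μM/s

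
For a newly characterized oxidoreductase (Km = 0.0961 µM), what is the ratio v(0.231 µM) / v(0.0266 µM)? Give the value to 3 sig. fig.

3.26

Since Vmax cancels, v₂/v₁ = [S]₂(Km+[S]₁) / [S]₁(Km+[S]₂).
= 0.231×(0.0961+0.0266) / (0.0266×(0.0961+0.231)) = 0.02834/0.008701 = 3.26.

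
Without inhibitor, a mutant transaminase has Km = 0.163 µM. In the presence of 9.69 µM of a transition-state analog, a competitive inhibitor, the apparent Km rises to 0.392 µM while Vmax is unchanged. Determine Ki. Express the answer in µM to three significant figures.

Competitive: Km,app = α·Km with α = 1 + [I]/Ki.
α = Km,app/Km = 0.392/0.163 = 2.405.
Since α = 1 + [I]/Ki, [I]/Ki = 2.405 − 1 = 1.405 and Ki = 9.69/1.405 = 6.90 µM.

6.90 µM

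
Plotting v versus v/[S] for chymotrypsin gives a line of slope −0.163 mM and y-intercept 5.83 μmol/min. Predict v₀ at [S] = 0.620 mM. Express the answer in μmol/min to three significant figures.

In the Eadie–Hofstee form v = Vmax − Km·(v/[S]), the slope is −Km and the intercept is Vmax, so Km = 0.163 mM and Vmax = 5.83 μmol/min.
v = 5.83 × 0.620/(0.163 + 0.620) = 4.62 μmol/min.

4.62 μmol/min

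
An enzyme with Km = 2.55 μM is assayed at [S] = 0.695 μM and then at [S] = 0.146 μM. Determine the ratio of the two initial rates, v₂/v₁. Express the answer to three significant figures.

Since Vmax cancels, v₂/v₁ = [S]₂(Km+[S]₁) / [S]₁(Km+[S]₂).
= 0.146×(2.55+0.695) / (0.695×(2.55+0.146)) = 0.4738/1.874 = 0.253.

0.253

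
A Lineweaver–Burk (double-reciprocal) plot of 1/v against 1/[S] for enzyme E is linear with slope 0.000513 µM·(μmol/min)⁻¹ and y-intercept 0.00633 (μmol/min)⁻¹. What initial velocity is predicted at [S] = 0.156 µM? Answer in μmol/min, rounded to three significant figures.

104 μmol/min

The y-intercept is 1/Vmax, so Vmax = 1/0.00633 = 158 μmol/min.
The slope is Km/Vmax, so Km = 0.000513 × 158 = 0.0810 µM.
Then v = 158 × 0.156/(0.0810 + 0.156) = 104 μmol/min.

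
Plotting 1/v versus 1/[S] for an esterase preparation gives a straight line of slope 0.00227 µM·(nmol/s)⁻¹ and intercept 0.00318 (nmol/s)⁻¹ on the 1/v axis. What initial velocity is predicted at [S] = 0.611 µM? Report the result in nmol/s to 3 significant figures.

145 nmol/s

The y-intercept is 1/Vmax, so Vmax = 1/0.00318 = 314 nmol/s.
The slope is Km/Vmax, so Km = 0.00227 × 314 = 0.714 µM.
Then v = 314 × 0.611/(0.714 + 0.611) = 145 nmol/s.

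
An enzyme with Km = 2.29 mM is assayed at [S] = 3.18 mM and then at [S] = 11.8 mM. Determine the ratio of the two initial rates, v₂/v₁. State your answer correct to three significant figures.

1.44

The fractional saturations are [S]/(Km+[S]) = 3.18/5.470 = 0.5814 and 11.8/14.09 = 0.8375.
v₂/v₁ is just their ratio: 0.8375/0.5814 = 1.44.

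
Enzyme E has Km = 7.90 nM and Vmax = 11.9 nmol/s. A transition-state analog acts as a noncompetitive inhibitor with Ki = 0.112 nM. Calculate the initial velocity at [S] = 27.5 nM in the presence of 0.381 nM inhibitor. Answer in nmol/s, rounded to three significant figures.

With α = 1 + [I]/Ki = 1 + 0.381/0.112 = 4.402, the noncompetitive rate law is v = (Vmax/α)·[S] / (Km + [S]).
v = (11.9/4.402)×27.5 / (7.90 + 27.5) = 74.34/35.40 = 2.10 nmol/s.

2.10 nmol/s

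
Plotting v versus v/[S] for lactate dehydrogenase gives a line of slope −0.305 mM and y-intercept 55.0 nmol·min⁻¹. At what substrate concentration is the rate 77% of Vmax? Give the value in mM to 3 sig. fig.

1.02 mM

The Eadie–Hofstee slope gives Km = 0.305 mM (slope = −Km).
v/Vmax = [S]/(Km+[S]) = 0.77 ⇒ [S] = Km·0.77/(1−0.77) = 0.305 × 3.348 = 1.02 mM.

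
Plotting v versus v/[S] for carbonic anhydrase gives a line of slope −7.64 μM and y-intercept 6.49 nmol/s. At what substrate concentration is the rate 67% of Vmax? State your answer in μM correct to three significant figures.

15.5 μM

The Eadie–Hofstee slope gives Km = 7.64 μM (slope = −Km).
v/Vmax = [S]/(Km+[S]) = 0.67 ⇒ [S] = Km·0.67/(1−0.67) = 7.64 × 2.030 = 15.5 μM.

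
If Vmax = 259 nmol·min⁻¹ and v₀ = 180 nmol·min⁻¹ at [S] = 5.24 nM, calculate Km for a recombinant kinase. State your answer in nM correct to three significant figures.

2.30 nM

From v = Vmax[S]/(Km+[S]), Km = [S](Vmax − v)/v.
Km = 5.24 × (259 − 180) / 180 = 414.0/180 = 2.30 nM.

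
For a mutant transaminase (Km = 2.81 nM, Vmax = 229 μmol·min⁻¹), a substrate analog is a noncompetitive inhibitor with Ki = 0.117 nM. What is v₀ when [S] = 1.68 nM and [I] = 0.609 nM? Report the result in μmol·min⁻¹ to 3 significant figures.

13.8 μmol·min⁻¹

α = 1 + [I]/Ki = 1 + 0.609/0.117 = 6.205.
For a noncompetitive inhibitor, Vmax is reduced to Vmax/α while Km is unchanged: Km,app = 2.81 nM, Vmax,app = 36.9 μmol·min⁻¹.
v = Vmax,app·[S]/(Km,app + [S]) = 36.9 × 1.68/(2.81 + 1.68) = 13.8 μmol·min⁻¹.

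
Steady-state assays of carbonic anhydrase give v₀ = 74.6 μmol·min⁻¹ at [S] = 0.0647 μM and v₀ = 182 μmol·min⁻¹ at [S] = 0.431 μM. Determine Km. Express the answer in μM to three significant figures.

In reciprocal form, 1/v = (Km/Vmax)·(1/[S]) + 1/Vmax. The two points give (1/[S], 1/v) = (15.46, 0.01340) and (2.320, 0.005495).
Slope = (0.01340 − 0.005495)/(15.46 − 2.320) = 0.0006022; intercept = 0.01340 − 0.0006022×15.46 = 0.004097.
Vmax = 1/intercept = 244 μmol·min⁻¹; Km = slope × Vmax = 0.0006022 × 244 = 0.147 μM.

0.147 μM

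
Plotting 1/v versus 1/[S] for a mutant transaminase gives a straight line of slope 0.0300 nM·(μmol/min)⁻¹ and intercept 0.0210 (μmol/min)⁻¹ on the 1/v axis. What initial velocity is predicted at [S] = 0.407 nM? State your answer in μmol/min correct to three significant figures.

10.6 μmol/min

The y-intercept is 1/Vmax, so Vmax = 1/0.0210 = 47.6 μmol/min.
The slope is Km/Vmax, so Km = 0.0300 × 47.6 = 1.43 nM.
Then v = 47.6 × 0.407/(1.43 + 0.407) = 10.6 μmol/min.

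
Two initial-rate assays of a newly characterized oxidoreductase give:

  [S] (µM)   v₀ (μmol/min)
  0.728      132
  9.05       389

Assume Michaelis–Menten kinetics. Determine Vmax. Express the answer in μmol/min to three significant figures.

In reciprocal form, 1/v = (Km/Vmax)·(1/[S]) + 1/Vmax. The two points give (1/[S], 1/v) = (1.374, 0.007576) and (0.1105, 0.002571).
Slope = (0.007576 − 0.002571)/(1.374 − 0.1105) = 0.003962; intercept = 0.007576 − 0.003962×1.374 = 0.002133.
Vmax = 1/intercept = 469 μmol/min; Km = slope × Vmax = 0.003962 × 469 = 1.86 µM.

469 μmol/min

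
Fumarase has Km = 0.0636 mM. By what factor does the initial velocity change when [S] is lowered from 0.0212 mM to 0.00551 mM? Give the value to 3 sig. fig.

Since Vmax cancels, v₂/v₁ = [S]₂(Km+[S]₁) / [S]₁(Km+[S]₂).
= 0.00551×(0.0636+0.0212) / (0.0212×(0.0636+0.00551)) = 0.0004672/0.001465 = 0.319.

0.319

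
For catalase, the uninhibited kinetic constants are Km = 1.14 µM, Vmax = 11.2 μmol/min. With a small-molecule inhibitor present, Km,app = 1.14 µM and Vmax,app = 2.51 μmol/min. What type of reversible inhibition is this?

noncompetitive

Vmax decreases (11.2 → 2.51 μmol/min) while Km is unchanged — pure noncompetitive inhibition.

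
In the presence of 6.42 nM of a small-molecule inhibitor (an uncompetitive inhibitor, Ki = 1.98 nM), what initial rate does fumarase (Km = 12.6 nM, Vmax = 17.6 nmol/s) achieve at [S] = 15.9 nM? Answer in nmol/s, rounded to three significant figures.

3.50 nmol/s

α = 1 + [I]/Ki = 1 + 6.42/1.98 = 4.242.
For an uncompetitive inhibitor, both parameters are divided by α, giving Vmax/α and Km/α: Km,app = 2.97 nM, Vmax,app = 4.15 nmol/s.
v = Vmax,app·[S]/(Km,app + [S]) = 4.15 × 15.9/(2.97 + 15.9) = 3.50 nmol/s.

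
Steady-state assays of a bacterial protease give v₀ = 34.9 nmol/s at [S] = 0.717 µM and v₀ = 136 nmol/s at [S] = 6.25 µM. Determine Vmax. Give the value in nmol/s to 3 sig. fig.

From v = Vmax[S]/(Km+[S]), each point gives Vmax = v(Km+[S])/[S].
Equating: 34.9(Km+0.717)/0.717 = 136(Km+6.25)/6.25.
48.68·Km + 34.9 = 21.76·Km + 136, so (48.68 − 21.76)·Km = 136 − 34.9.
Km = 101.1/26.92 = 3.76 µM; then Vmax = 34.9(3.76+0.717)/0.717 = 218 nmol/s.

218 nmol/s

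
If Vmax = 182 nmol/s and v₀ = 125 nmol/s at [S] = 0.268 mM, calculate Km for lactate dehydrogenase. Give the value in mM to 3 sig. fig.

0.122 mM

v/Vmax = 125/182 = 0.6868 = [S]/(Km+[S]).
So Km + [S] = [S]/0.6868 = 0.3902 mM, giving Km = 0.3902 − 0.268 = 0.122 mM.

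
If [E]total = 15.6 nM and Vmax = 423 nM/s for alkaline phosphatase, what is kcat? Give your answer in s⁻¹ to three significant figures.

27.1 s⁻¹

kcat = Vmax/[E]total = 423 nM/s / 15.6 nM = 27.1 s⁻¹.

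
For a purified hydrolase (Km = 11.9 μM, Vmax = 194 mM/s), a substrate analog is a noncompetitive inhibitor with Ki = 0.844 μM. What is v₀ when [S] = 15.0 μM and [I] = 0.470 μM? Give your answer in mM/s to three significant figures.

69.5 mM/s

α = 1 + [I]/Ki = 1 + 0.470/0.844 = 1.557.
For a noncompetitive inhibitor, Vmax is reduced to Vmax/α while Km is unchanged: Km,app = 11.9 μM, Vmax,app = 125 mM/s.
v = Vmax,app·[S]/(Km,app + [S]) = 125 × 15.0/(11.9 + 15.0) = 69.5 mM/s.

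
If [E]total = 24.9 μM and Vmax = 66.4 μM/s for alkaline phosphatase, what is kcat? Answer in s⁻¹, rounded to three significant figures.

kcat = Vmax/[E]total = 66.4 μM/s / 24.9 μM = 2.67 s⁻¹.

2.67 s⁻¹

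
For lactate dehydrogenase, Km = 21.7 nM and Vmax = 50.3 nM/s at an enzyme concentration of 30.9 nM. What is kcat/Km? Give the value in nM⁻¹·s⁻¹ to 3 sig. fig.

0.0750 nM⁻¹·s⁻¹

kcat = Vmax/[E]total = 50.3/30.9 = 1.63 s⁻¹.
kcat/Km = 1.63/21.7 = 0.0750 nM⁻¹·s⁻¹.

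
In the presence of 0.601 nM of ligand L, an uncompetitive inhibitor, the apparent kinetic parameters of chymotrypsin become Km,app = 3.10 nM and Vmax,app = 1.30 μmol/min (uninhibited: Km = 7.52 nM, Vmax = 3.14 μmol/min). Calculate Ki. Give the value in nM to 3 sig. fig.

0.425 nM

Uncompetitive: Vmax,app = Vmax/α (and Km,app = Km/α) with α = 1 + [I]/Ki.
α = Vmax/Vmax,app = 3.14/1.30 = 2.415.
Since α = 1 + [I]/Ki, [I]/Ki = 2.415 − 1 = 1.415 and Ki = 0.601/1.415 = 0.425 nM.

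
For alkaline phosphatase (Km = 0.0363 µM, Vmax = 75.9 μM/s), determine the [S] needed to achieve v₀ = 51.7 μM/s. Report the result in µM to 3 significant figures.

0.0775 µM

Rearranging v = Vmax[S]/(Km+[S]) gives [S] = Km·v/(Vmax − v).
[S] = 0.0363 × 51.7 / (75.9 − 51.7) = 1.877/24.20 = 0.0775 µM.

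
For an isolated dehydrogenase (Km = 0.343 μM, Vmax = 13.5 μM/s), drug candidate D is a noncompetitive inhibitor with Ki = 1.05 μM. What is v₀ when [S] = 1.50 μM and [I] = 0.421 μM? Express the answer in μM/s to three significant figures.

α = 1 + [I]/Ki = 1 + 0.421/1.05 = 1.401.
For a noncompetitive inhibitor, Vmax is reduced to Vmax/α while Km is unchanged: Km,app = 0.343 μM, Vmax,app = 9.64 μM/s.
v = Vmax,app·[S]/(Km,app + [S]) = 9.64 × 1.50/(0.343 + 1.50) = 7.84 μM/s.

7.84 μM/s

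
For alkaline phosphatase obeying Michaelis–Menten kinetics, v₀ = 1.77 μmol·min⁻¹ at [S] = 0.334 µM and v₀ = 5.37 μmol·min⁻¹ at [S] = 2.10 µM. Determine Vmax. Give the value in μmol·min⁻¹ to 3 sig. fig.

In reciprocal form, 1/v = (Km/Vmax)·(1/[S]) + 1/Vmax. The two points give (1/[S], 1/v) = (2.994, 0.5650) and (0.4762, 0.1862).
Slope = (0.5650 − 0.1862)/(2.994 − 0.4762) = 0.1504; intercept = 0.5650 − 0.1504×2.994 = 0.1146.
Vmax = 1/intercept = 8.73 μmol·min⁻¹; Km = slope × Vmax = 0.1504 × 8.73 = 1.31 µM.

8.73 μmol·min⁻¹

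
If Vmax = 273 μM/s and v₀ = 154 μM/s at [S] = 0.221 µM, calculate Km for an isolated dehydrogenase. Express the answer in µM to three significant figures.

0.171 µM

v/Vmax = 154/273 = 0.5641 = [S]/(Km+[S]).
So Km + [S] = [S]/0.5641 = 0.3918 µM, giving Km = 0.3918 − 0.221 = 0.171 µM.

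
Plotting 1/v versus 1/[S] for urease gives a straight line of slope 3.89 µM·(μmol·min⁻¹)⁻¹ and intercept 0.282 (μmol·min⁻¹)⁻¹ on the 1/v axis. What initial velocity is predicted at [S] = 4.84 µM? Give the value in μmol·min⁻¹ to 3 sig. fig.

0.921 μmol·min⁻¹

The y-intercept is 1/Vmax, so Vmax = 1/0.282 = 3.55 μmol·min⁻¹.
The slope is Km/Vmax, so Km = 3.89 × 3.55 = 13.8 µM.
Then v = 3.55 × 4.84/(13.8 + 4.84) = 0.921 μmol·min⁻¹.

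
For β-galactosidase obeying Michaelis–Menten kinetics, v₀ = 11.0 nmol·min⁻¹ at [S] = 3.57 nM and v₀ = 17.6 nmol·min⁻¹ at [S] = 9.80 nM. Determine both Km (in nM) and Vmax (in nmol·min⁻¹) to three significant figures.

Km = 5.13 nM; Vmax = 26.8 nmol·min⁻¹

From v = Vmax[S]/(Km+[S]), each point gives Vmax = v(Km+[S])/[S].
Equating: 11.0(Km+3.57)/3.57 = 17.6(Km+9.80)/9.80.
3.081·Km + 11.0 = 1.796·Km + 17.6, so (3.081 − 1.796)·Km = 17.6 − 11.0.
Km = 6.600/1.285 = 5.13 nM; then Vmax = 11.0(5.13+3.57)/3.57 = 26.8 nmol·min⁻¹.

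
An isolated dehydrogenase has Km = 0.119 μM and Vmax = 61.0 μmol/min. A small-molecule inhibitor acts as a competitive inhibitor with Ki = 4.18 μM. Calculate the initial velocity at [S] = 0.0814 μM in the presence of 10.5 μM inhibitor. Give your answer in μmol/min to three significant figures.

9.94 μmol/min

With α = 1 + [I]/Ki = 1 + 10.5/4.18 = 3.512, the competitive rate law is v = Vmax[S] / (αKm + [S]).
v = 61.0×0.0814 / (3.512×0.119 + 0.0814) = 4.965/0.4993 = 9.94 μmol/min.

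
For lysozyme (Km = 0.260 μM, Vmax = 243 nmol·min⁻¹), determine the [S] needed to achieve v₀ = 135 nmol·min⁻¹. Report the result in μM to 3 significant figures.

The required fractional saturation is v/Vmax = 135/243 = 0.5556.
Then [S]/(Km+[S]) = 0.5556 ⇒ [S] = 0.260 × 0.5556/(1 − 0.5556) = 0.325 μM.

0.325 μM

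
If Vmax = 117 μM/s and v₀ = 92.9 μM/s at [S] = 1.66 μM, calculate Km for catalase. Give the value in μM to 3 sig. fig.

v/Vmax = 92.9/117 = 0.7940 = [S]/(Km+[S]).
So Km + [S] = [S]/0.7940 = 2.091 μM, giving Km = 2.091 − 1.66 = 0.431 μM.

0.431 μM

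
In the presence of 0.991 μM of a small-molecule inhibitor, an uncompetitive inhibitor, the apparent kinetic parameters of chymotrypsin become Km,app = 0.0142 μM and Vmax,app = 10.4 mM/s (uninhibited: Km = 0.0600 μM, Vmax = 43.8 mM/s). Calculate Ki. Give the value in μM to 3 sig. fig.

Uncompetitive: Vmax,app = Vmax/α (and Km,app = Km/α) with α = 1 + [I]/Ki.
α = Vmax/Vmax,app = 43.8/10.4 = 4.212.
Ki = [I]/(α − 1) = 0.991/3.212 = 0.309 μM.

0.309 μM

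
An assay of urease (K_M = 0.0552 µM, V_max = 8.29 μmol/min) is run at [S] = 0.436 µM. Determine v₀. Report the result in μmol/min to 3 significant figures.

[S]/(Km+[S]) = 0.436/0.4912 = 0.8876, the fractional saturation.
v = 0.8876 × Vmax = 0.8876 × 8.29 = 7.36 μmol/min.

7.36 μmol/min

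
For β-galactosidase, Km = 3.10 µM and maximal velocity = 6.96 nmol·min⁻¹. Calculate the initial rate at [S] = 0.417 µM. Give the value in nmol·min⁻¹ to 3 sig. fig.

0.825 nmol·min⁻¹

[S]/(Km+[S]) = 0.417/3.517 = 0.1186, the fractional saturation.
v = 0.1186 × Vmax = 0.1186 × 6.96 = 0.825 nmol·min⁻¹.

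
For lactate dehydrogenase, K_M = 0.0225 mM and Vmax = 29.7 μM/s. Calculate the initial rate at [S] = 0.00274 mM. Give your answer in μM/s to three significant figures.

3.22 μM/s

v = Vmax·[S]/(Km + [S]) = 29.7 × 0.00274 / (0.0225 + 0.00274)
  = 0.08138 / 0.02524 = 3.22 μM/s.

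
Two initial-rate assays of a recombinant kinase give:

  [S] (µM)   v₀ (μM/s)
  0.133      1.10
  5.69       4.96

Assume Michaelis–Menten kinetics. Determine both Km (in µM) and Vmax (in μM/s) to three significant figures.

In reciprocal form, 1/v = (Km/Vmax)·(1/[S]) + 1/Vmax. The two points give (1/[S], 1/v) = (7.519, 0.9091) and (0.1757, 0.2016).
Slope = (0.9091 − 0.2016)/(7.519 − 0.1757) = 0.09635; intercept = 0.9091 − 0.09635×7.519 = 0.1847.
Vmax = 1/intercept = 5.41 μM/s; Km = slope × Vmax = 0.09635 × 5.41 = 0.522 µM.

Km = 0.522 µM; Vmax = 5.41 μM/s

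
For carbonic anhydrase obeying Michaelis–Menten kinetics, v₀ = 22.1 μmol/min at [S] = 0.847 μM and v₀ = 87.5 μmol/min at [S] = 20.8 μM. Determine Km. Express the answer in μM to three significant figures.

From v = Vmax[S]/(Km+[S]), each point gives Vmax = v(Km+[S])/[S].
Equating: 22.1(Km+0.847)/0.847 = 87.5(Km+20.8)/20.8.
26.09·Km + 22.1 = 4.207·Km + 87.5, so (26.09 − 4.207)·Km = 87.5 − 22.1.
Km = 65.40/21.89 = 2.99 μM; then Vmax = 22.1(2.99+0.847)/0.847 = 100 μmol/min.

2.99 μM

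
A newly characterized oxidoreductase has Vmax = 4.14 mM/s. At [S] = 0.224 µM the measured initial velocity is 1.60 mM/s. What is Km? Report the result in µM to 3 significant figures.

0.356 µM

From v = Vmax[S]/(Km+[S]), Km = [S](Vmax − v)/v.
Km = 0.224 × (4.14 − 1.60) / 1.60 = 0.5690/1.60 = 0.356 µM.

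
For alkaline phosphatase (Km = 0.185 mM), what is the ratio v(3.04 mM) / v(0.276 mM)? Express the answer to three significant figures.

The fractional saturations are [S]/(Km+[S]) = 0.276/0.4610 = 0.5987 and 3.04/3.225 = 0.9426.
v₂/v₁ is just their ratio: 0.9426/0.5987 = 1.57.

1.57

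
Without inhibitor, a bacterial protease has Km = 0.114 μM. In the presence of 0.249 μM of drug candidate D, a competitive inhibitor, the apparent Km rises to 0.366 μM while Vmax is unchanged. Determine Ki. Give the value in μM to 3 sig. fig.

Competitive: Km,app = α·Km with α = 1 + [I]/Ki.
α = Km,app/Km = 0.366/0.114 = 3.211.
Ki = [I]/(α − 1) = 0.249/2.211 = 0.113 μM.

0.113 μM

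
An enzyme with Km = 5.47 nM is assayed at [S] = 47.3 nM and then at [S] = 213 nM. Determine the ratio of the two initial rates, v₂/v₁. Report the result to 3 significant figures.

Since Vmax cancels, v₂/v₁ = [S]₂(Km+[S]₁) / [S]₁(Km+[S]₂).
= 213×(5.47+47.3) / (47.3×(5.47+213)) = 11240/10330 = 1.09.

1.09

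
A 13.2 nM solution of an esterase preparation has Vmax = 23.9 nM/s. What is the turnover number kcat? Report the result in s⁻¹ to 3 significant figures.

1.81 s⁻¹

kcat = Vmax/[E]total = 23.9 nM/s / 13.2 nM = 1.81 s⁻¹.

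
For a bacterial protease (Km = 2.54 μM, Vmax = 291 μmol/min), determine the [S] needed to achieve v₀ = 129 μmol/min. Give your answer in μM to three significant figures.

Rearranging v = Vmax[S]/(Km+[S]) gives [S] = Km·v/(Vmax − v).
[S] = 2.54 × 129 / (291 − 129) = 327.7/162.0 = 2.02 μM.

2.02 μM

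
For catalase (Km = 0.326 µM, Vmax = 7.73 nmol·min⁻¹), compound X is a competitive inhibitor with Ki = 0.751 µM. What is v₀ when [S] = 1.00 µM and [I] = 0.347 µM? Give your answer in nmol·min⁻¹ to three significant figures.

α = 1 + [I]/Ki = 1 + 0.347/0.751 = 1.462.
For a competitive inhibitor, Vmax is unchanged and the apparent Km becomes α·Km: Km,app = 0.477 µM, Vmax,app = 7.73 nmol·min⁻¹.
v = Vmax,app·[S]/(Km,app + [S]) = 7.73 × 1.00/(0.477 + 1.00) = 5.23 nmol·min⁻¹.

5.23 nmol·min⁻¹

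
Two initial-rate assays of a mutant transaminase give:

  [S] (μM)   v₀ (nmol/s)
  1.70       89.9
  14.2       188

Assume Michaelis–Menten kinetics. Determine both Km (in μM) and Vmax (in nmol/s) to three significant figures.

In reciprocal form, 1/v = (Km/Vmax)·(1/[S]) + 1/Vmax. The two points give (1/[S], 1/v) = (0.5882, 0.01112) and (0.07042, 0.005319).
Slope = (0.01112 − 0.005319)/(0.5882 − 0.07042) = 0.01121; intercept = 0.01112 − 0.01121×0.5882 = 0.004530.
Vmax = 1/intercept = 221 nmol/s; Km = slope × Vmax = 0.01121 × 221 = 2.47 μM.

Km = 2.47 μM; Vmax = 221 nmol/s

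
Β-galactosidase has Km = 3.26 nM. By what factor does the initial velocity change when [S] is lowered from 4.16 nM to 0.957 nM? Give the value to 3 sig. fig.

Since Vmax cancels, v₂/v₁ = [S]₂(Km+[S]₁) / [S]₁(Km+[S]₂).
= 0.957×(3.26+4.16) / (4.16×(3.26+0.957)) = 7.101/17.54 = 0.405.

0.405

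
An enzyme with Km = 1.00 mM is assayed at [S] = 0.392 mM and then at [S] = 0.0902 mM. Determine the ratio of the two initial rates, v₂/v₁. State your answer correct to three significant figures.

The fractional saturations are [S]/(Km+[S]) = 0.392/1.392 = 0.2816 and 0.0902/1.090 = 0.08274.
v₂/v₁ is just their ratio: 0.08274/0.2816 = 0.294.

0.294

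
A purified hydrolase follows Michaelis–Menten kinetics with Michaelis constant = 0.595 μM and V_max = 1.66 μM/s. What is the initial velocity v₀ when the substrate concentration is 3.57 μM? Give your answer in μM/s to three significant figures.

1.42 μM/s

v = Vmax·[S]/(Km + [S]) = 1.66 × 3.57 / (0.595 + 3.57)
  = 5.926 / 4.165 = 1.42 μM/s.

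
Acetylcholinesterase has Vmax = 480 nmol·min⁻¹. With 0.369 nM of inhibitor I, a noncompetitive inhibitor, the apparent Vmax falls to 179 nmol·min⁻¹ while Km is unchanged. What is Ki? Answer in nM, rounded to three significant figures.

Noncompetitive: Vmax,app = Vmax/α with α = 1 + [I]/Ki.
α = Vmax/Vmax,app = 480/179 = 2.682.
Since α = 1 + [I]/Ki, [I]/Ki = 2.682 − 1 = 1.682 and Ki = 0.369/1.682 = 0.219 nM.

0.219 nM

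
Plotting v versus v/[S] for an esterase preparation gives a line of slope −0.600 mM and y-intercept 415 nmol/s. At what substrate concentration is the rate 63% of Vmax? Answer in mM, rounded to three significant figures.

The Eadie–Hofstee slope gives Km = 0.600 mM (slope = −Km).
v/Vmax = [S]/(Km+[S]) = 0.63 ⇒ [S] = Km·0.63/(1−0.63) = 0.600 × 1.703 = 1.02 mM.

1.02 mM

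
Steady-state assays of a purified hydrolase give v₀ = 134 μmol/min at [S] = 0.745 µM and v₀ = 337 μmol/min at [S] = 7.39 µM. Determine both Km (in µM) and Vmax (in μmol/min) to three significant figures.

From v = Vmax[S]/(Km+[S]), each point gives Vmax = v(Km+[S])/[S].
Equating: 134(Km+0.745)/0.745 = 337(Km+7.39)/7.39.
179.9·Km + 134 = 45.60·Km + 337, so (179.9 − 45.60)·Km = 337 − 134.
Km = 203.0/134.3 = 1.51 µM; then Vmax = 134(1.51+0.745)/0.745 = 406 μmol/min.

Km = 1.51 µM; Vmax = 406 μmol/min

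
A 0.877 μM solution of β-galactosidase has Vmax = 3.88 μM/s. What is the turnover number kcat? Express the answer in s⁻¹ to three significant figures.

kcat = Vmax/[E]total = 3.88 μM/s / 0.877 μM = 4.42 s⁻¹.

4.42 s⁻¹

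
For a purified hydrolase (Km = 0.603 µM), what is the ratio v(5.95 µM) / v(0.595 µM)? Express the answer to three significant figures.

1.83

The fractional saturations are [S]/(Km+[S]) = 0.595/1.198 = 0.4967 and 5.95/6.553 = 0.9080.
v₂/v₁ is just their ratio: 0.9080/0.4967 = 1.83.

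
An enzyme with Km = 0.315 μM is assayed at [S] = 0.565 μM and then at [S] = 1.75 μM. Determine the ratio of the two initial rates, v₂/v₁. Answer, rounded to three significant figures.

1.32

The fractional saturations are [S]/(Km+[S]) = 0.565/0.8800 = 0.6420 and 1.75/2.065 = 0.8475.
v₂/v₁ is just their ratio: 0.8475/0.6420 = 1.32.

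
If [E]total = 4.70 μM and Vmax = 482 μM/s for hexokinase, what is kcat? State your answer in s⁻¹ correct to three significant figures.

103 s⁻¹

kcat = Vmax/[E]total = 482 μM/s / 4.70 μM = 103 s⁻¹.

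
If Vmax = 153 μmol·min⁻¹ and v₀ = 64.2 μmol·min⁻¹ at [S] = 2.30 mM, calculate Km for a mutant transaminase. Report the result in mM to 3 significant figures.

3.18 mM

v/Vmax = 64.2/153 = 0.4196 = [S]/(Km+[S]).
So Km + [S] = [S]/0.4196 = 5.481 mM, giving Km = 5.481 − 2.30 = 3.18 mM.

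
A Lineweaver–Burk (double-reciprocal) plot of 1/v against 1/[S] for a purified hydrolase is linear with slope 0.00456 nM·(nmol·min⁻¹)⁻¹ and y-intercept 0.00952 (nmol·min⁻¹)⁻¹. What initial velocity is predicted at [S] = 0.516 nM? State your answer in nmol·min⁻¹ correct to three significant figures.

54.5 nmol·min⁻¹

The y-intercept is 1/Vmax, so Vmax = 1/0.00952 = 105 nmol·min⁻¹.
The slope is Km/Vmax, so Km = 0.00456 × 105 = 0.479 nM.
Then v = 105 × 0.516/(0.479 + 0.516) = 54.5 nmol·min⁻¹.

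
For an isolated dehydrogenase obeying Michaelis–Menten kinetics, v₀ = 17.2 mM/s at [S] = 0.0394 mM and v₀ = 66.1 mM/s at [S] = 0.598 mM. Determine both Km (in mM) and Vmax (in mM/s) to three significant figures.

Km = 0.150 mM; Vmax = 82.7 mM/s

From v = Vmax[S]/(Km+[S]), each point gives Vmax = v(Km+[S])/[S].
Equating: 17.2(Km+0.0394)/0.0394 = 66.1(Km+0.598)/0.598.
436.5·Km + 17.2 = 110.5·Km + 66.1, so (436.5 − 110.5)·Km = 66.1 − 17.2.
Km = 48.90/326.0 = 0.150 mM; then Vmax = 17.2(0.150+0.0394)/0.0394 = 82.7 mM/s.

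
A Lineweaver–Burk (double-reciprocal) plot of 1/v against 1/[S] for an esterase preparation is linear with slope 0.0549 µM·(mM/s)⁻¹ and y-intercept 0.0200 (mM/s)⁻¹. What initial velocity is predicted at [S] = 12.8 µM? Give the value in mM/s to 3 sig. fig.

The y-intercept is 1/Vmax, so Vmax = 1/0.0200 = 50.0 mM/s.
The slope is Km/Vmax, so Km = 0.0549 × 50.0 = 2.74 µM.
Then v = 50.0 × 12.8/(2.74 + 12.8) = 41.2 mM/s.

41.2 mM/s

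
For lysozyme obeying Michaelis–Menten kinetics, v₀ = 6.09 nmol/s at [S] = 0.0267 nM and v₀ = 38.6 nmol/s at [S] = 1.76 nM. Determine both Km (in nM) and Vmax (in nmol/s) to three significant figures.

In reciprocal form, 1/v = (Km/Vmax)·(1/[S]) + 1/Vmax. The two points give (1/[S], 1/v) = (37.45, 0.1642) and (0.5682, 0.02591).
Slope = (0.1642 − 0.02591)/(37.45 − 0.5682) = 0.003749; intercept = 0.1642 − 0.003749×37.45 = 0.02378.
Vmax = 1/intercept = 42.1 nmol/s; Km = slope × Vmax = 0.003749 × 42.1 = 0.158 nM.

Km = 0.158 nM; Vmax = 42.1 nmol/s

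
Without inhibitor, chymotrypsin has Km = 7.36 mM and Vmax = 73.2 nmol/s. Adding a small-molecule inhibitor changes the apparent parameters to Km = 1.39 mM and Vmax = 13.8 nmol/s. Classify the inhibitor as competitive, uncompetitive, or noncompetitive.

Both Km and Vmax decrease by the same factor (~5.29-fold) — characteristic of uncompetitive inhibition.

uncompetitive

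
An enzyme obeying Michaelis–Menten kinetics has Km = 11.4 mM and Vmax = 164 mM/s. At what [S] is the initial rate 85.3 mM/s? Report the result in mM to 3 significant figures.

12.4 mM

Rearranging v = Vmax[S]/(Km+[S]) gives [S] = Km·v/(Vmax − v).
[S] = 11.4 × 85.3 / (164 − 85.3) = 972.4/78.70 = 12.4 mM.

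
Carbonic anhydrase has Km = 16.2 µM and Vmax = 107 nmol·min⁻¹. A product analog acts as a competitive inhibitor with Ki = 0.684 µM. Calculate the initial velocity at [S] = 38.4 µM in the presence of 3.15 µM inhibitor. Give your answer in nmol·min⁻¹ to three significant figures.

α = 1 + [I]/Ki = 1 + 3.15/0.684 = 5.605.
For a competitive inhibitor, Vmax is unchanged and the apparent Km becomes α·Km: Km,app = 90.8 µM, Vmax,app = 107 nmol·min⁻¹.
v = Vmax,app·[S]/(Km,app + [S]) = 107 × 38.4/(90.8 + 38.4) = 31.8 nmol·min⁻¹.

31.8 nmol·min⁻¹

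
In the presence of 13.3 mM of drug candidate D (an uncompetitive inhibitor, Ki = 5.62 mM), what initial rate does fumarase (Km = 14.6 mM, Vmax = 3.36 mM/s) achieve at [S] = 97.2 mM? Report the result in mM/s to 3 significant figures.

0.955 mM/s

α = 1 + [I]/Ki = 1 + 13.3/5.62 = 3.367.
For an uncompetitive inhibitor, both parameters are divided by α, giving Vmax/α and Km/α: Km,app = 4.34 mM, Vmax,app = 0.998 mM/s.
v = Vmax,app·[S]/(Km,app + [S]) = 0.998 × 97.2/(4.34 + 97.2) = 0.955 mM/s.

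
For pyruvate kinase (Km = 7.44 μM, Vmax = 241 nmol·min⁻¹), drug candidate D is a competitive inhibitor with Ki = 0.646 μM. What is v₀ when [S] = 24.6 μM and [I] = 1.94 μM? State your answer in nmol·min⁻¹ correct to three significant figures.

With α = 1 + [I]/Ki = 1 + 1.94/0.646 = 4.003, the competitive rate law is v = Vmax[S] / (αKm + [S]).
v = 241×24.6 / (4.003×7.44 + 24.6) = 5929/54.38 = 109 nmol·min⁻¹.

109 nmol·min⁻¹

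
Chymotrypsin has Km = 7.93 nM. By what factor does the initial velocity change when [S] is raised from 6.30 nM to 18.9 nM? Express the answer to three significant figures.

The fractional saturations are [S]/(Km+[S]) = 6.30/14.23 = 0.4427 and 18.9/26.83 = 0.7044.
v₂/v₁ is just their ratio: 0.7044/0.4427 = 1.59.

1.59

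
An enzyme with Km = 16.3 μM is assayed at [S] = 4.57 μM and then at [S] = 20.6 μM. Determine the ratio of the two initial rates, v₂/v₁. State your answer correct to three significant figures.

Since Vmax cancels, v₂/v₁ = [S]₂(Km+[S]₁) / [S]₁(Km+[S]₂).
= 20.6×(16.3+4.57) / (4.57×(16.3+20.6)) = 429.9/168.6 = 2.55.

2.55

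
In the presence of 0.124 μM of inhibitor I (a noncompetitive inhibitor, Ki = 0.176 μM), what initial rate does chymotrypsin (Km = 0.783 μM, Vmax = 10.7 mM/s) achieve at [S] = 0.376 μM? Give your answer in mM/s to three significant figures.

α = 1 + [I]/Ki = 1 + 0.124/0.176 = 1.705.
For a noncompetitive inhibitor, Vmax is reduced to Vmax/α while Km is unchanged: Km,app = 0.783 μM, Vmax,app = 6.28 mM/s.
v = Vmax,app·[S]/(Km,app + [S]) = 6.28 × 0.376/(0.783 + 0.376) = 2.04 mM/s.

2.04 mM/s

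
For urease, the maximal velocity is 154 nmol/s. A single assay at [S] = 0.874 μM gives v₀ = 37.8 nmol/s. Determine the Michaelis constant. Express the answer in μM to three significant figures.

v/Vmax = 37.8/154 = 0.2455 = [S]/(Km+[S]).
So Km + [S] = [S]/0.2455 = 3.561 μM, giving Km = 3.561 − 0.874 = 2.69 μM.

2.69 μM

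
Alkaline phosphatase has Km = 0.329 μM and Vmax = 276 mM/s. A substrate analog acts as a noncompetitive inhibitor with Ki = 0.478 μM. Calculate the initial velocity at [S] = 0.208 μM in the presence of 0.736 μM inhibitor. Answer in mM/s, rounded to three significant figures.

42.1 mM/s

α = 1 + [I]/Ki = 1 + 0.736/0.478 = 2.540.
For a noncompetitive inhibitor, Vmax is reduced to Vmax/α while Km is unchanged: Km,app = 0.329 μM, Vmax,app = 109 mM/s.
v = Vmax,app·[S]/(Km,app + [S]) = 109 × 0.208/(0.329 + 0.208) = 42.1 mM/s.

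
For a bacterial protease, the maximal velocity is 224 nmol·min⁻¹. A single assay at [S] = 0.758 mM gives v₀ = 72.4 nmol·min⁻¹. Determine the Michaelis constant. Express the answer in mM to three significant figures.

From v = Vmax[S]/(Km+[S]), Km = [S](Vmax − v)/v.
Km = 0.758 × (224 − 72.4) / 72.4 = 114.9/72.4 = 1.59 mM.

1.59 mM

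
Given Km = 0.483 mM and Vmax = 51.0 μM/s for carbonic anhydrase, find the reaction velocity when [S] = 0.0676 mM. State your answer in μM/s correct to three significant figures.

v = Vmax·[S]/(Km + [S]) = 51.0 × 0.0676 / (0.483 + 0.0676)
  = 3.448 / 0.5506 = 6.26 μM/s.

6.26 μM/s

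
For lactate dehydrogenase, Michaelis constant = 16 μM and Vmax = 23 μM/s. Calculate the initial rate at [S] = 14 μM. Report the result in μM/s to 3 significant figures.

[S]/(Km+[S]) = 14/30.00 = 0.4667, the fractional saturation.
v = 0.4667 × Vmax = 0.4667 × 23 = 10.7 μM/s.

10.7 μM/s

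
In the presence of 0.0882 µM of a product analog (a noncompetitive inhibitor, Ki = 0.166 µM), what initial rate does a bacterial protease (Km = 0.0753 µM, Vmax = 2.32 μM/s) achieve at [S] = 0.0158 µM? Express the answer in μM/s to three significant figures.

0.263 μM/s

α = 1 + [I]/Ki = 1 + 0.0882/0.166 = 1.531.
For a noncompetitive inhibitor, Vmax is reduced to Vmax/α while Km is unchanged: Km,app = 0.0753 µM, Vmax,app = 1.52 μM/s.
v = Vmax,app·[S]/(Km,app + [S]) = 1.52 × 0.0158/(0.0753 + 0.0158) = 0.263 μM/s.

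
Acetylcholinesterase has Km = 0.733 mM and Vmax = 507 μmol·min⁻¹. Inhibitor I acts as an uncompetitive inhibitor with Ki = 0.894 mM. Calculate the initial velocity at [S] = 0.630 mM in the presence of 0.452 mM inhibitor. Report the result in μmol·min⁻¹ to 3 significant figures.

190 μmol·min⁻¹

With α = 1 + [I]/Ki = 1 + 0.452/0.894 = 1.506, the uncompetitive rate law is v = (Vmax/α)·[S] / (Km/α + [S]).
v = (507/1.506)×0.630 / (0.733/1.506 + 0.630) = 212.1/1.117 = 190 μmol·min⁻¹.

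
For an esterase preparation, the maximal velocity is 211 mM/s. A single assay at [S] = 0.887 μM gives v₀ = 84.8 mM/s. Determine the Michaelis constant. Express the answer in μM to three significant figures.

1.32 μM

From v = Vmax[S]/(Km+[S]), Km = [S](Vmax − v)/v.
Km = 0.887 × (211 − 84.8) / 84.8 = 111.9/84.8 = 1.32 μM.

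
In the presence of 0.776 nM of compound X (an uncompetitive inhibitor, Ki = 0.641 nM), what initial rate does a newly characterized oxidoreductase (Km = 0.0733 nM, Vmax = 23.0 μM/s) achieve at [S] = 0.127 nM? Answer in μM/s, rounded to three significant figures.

α = 1 + [I]/Ki = 1 + 0.776/0.641 = 2.211.
For an uncompetitive inhibitor, both parameters are divided by α, giving Vmax/α and Km/α: Km,app = 0.0332 nM, Vmax,app = 10.4 μM/s.
v = Vmax,app·[S]/(Km,app + [S]) = 10.4 × 0.127/(0.0332 + 0.127) = 8.25 μM/s.

8.25 μM/s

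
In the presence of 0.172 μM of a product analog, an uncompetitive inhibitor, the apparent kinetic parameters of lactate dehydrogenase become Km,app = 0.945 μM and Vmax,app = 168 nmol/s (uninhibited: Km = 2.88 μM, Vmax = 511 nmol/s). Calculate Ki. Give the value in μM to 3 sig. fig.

Uncompetitive: Vmax,app = Vmax/α (and Km,app = Km/α) with α = 1 + [I]/Ki.
α = Vmax/Vmax,app = 511/168 = 3.042.
Since α = 1 + [I]/Ki, [I]/Ki = 3.042 − 1 = 2.042 and Ki = 0.172/2.042 = 0.0842 μM.

0.0842 μM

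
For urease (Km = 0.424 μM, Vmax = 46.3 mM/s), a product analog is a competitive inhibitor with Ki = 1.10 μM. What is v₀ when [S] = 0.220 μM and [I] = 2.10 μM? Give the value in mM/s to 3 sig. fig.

With α = 1 + [I]/Ki = 1 + 2.10/1.10 = 2.909, the competitive rate law is v = Vmax[S] / (αKm + [S]).
v = 46.3×0.220 / (2.909×0.424 + 0.220) = 10.19/1.453 = 7.01 mM/s.

7.01 mM/s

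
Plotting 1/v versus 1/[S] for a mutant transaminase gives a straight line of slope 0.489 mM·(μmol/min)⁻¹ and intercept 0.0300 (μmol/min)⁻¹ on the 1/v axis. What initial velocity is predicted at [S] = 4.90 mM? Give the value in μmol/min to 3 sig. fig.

The y-intercept is 1/Vmax, so Vmax = 1/0.0300 = 33.3 μmol/min.
The slope is Km/Vmax, so Km = 0.489 × 33.3 = 16.3 mM.
Then v = 33.3 × 4.90/(16.3 + 4.90) = 7.70 μmol/min.

7.70 μmol/min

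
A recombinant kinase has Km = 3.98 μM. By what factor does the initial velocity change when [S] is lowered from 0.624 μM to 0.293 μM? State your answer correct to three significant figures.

0.506

The fractional saturations are [S]/(Km+[S]) = 0.624/4.604 = 0.1355 and 0.293/4.273 = 0.06857.
v₂/v₁ is just their ratio: 0.06857/0.1355 = 0.506.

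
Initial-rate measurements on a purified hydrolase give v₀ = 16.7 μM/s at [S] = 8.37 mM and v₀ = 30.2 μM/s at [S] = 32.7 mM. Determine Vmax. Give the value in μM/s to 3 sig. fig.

From v = Vmax[S]/(Km+[S]), each point gives Vmax = v(Km+[S])/[S].
Equating: 16.7(Km+8.37)/8.37 = 30.2(Km+32.7)/32.7.
1.995·Km + 16.7 = 0.9235·Km + 30.2, so (1.995 − 0.9235)·Km = 30.2 − 16.7.
Km = 13.50/1.072 = 12.6 mM; then Vmax = 16.7(12.6+8.37)/8.37 = 41.8 μM/s.

41.8 μM/s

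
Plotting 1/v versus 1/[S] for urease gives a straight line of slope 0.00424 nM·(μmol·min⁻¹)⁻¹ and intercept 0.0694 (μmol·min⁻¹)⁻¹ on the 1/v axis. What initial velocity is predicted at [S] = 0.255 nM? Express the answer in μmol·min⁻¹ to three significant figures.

11.6 μmol·min⁻¹

The y-intercept is 1/Vmax, so Vmax = 1/0.0694 = 14.4 μmol·min⁻¹.
The slope is Km/Vmax, so Km = 0.00424 × 14.4 = 0.0611 nM.
Then v = 14.4 × 0.255/(0.0611 + 0.255) = 11.6 μmol·min⁻¹.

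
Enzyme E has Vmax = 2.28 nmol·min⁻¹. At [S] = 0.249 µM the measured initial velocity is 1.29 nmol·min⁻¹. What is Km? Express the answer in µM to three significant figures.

0.191 µM

From v = Vmax[S]/(Km+[S]), Km = [S](Vmax − v)/v.
Km = 0.249 × (2.28 − 1.29) / 1.29 = 0.2465/1.29 = 0.191 µM.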